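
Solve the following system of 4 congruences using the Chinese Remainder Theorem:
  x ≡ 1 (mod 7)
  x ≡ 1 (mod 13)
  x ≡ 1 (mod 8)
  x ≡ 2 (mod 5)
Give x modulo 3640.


Product of moduli M = 7 · 13 · 8 · 5 = 3640.
Merge one congruence at a time:
  Start: x ≡ 1 (mod 7).
  Combine with x ≡ 1 (mod 13); new modulus lcm = 91.
    Write x = 1 + 7·t and substitute into x ≡ 1 (mod 13): 7·t ≡ 1 − 1 = 0 (mod 13).
    The inverse of 7 mod 13 is 2 (since 7·2 = 14 = 1·13 + 1), so t ≡ 2·0 = 0 ≡ 0 (mod 13).
    Then x = 1 + 7·0 = 1, valid modulo lcm(7, 13) = 91: x ≡ 1 (mod 91).
  Combine with x ≡ 1 (mod 8); new modulus lcm = 728.
    Write x = 1 + 91·t and substitute into x ≡ 1 (mod 8): 91·t ≡ 1 − 1 = 0 (mod 8).
    Reduce coefficients mod 8: 3·t ≡ 0 (mod 8).
    The inverse of 3 mod 8 is 3 (since 3·3 = 9 = 1·8 + 1), so t ≡ 3·0 = 0 ≡ 0 (mod 8).
    Then x = 1 + 91·0 = 1, valid modulo lcm(91, 8) = 728: x ≡ 1 (mod 728).
  Combine with x ≡ 2 (mod 5); new modulus lcm = 3640.
    Write x = 1 + 728·t and substitute into x ≡ 2 (mod 5): 728·t ≡ 2 − 1 = 1 (mod 5).
    Reduce coefficients mod 5: 3·t ≡ 1 (mod 5).
    The inverse of 3 mod 5 is 2 (since 3·2 = 6 = 1·5 + 1), so t ≡ 2·1 = 2 ≡ 2 (mod 5).
    Then x = 1 + 728·2 = 1457, valid modulo lcm(728, 5) = 3640: x ≡ 1457 (mod 3640).
Verify against each original: 1457 mod 7 = 1, 1457 mod 13 = 1, 1457 mod 8 = 1, 1457 mod 5 = 2.

x ≡ 1457 (mod 3640).


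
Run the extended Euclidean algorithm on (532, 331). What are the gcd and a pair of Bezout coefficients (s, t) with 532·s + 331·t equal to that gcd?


Euclidean algorithm on (532, 331) — divide until remainder is 0:
  532 = 1 · 331 + 201
  331 = 1 · 201 + 130
  201 = 1 · 130 + 71
  130 = 1 · 71 + 59
  71 = 1 · 59 + 12
  59 = 4 · 12 + 11
  12 = 1 · 11 + 1
  11 = 11 · 1 + 0
gcd(532, 331) = 1.
Track Bezout coefficients alongside the remainders: start with r₀ = 532 = a·1 + b·0 (s = 1, t = 0) and r₁ = 331 = a·0 + b·1 (s = 0, t = 1); each new remainder r_{k+1} = r_{k-1} − q_k·r_k inherits s_{k+1} = s_{k-1} − q_k·s_k, t_{k+1} = t_{k-1} − q_k·t_k, so r_k = a·s_k + b·t_k at every step:
  q = 1: r = 201, s = 1 − 1·0 = 1, t = 0 − 1·1 = -1  (check: 532·1 + 331·(-1) = 201)
  q = 1: r = 130, s = 0 − 1·1 = -1, t = 1 − 1·(-1) = 2  (check: 532·(-1) + 331·2 = 130)
  q = 1: r = 71, s = 1 − 1·(-1) = 2, t = -1 − 1·2 = -3  (check: 532·2 + 331·(-3) = 71)
  q = 1: r = 59, s = -1 − 1·2 = -3, t = 2 − 1·(-3) = 5  (check: 532·(-3) + 331·5 = 59)
  q = 1: r = 12, s = 2 − 1·(-3) = 5, t = -3 − 1·5 = -8  (check: 532·5 + 331·(-8) = 12)
  q = 4: r = 11, s = -3 − 4·5 = -23, t = 5 − 4·(-8) = 37  (check: 532·(-23) + 331·37 = 11)
  q = 1: r = 1, s = 5 − 1·(-23) = 28, t = -8 − 1·37 = -45  (check: 532·28 + 331·(-45) = 1)
The row with r = 1 (the gcd) gives the Bezout coefficients s = 28, t = -45.
Result: 532 · (28) + 331 · (-45) = 1.

gcd(532, 331) = 1; s = 28, t = -45 (check: 532·28 + 331·(-45) = 1).


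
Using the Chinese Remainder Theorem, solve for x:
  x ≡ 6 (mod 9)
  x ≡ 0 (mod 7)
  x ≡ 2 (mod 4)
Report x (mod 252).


Moduli 9, 7, 4 are pairwise coprime; by CRT there is a unique solution modulo M = 9 · 7 · 4 = 252.
Solve pairwise, accumulating the modulus:
  Start with x ≡ 6 (mod 9).
  Combine with x ≡ 0 (mod 7): since gcd(9, 7) = 1, we get a unique residue mod 63.
    Write x = 6 + 9·t and substitute into x ≡ 0 (mod 7): 9·t ≡ 0 − 6 = -6 (mod 7).
    Reduce coefficients mod 7: 2·t ≡ 1 (mod 7).
    The inverse of 2 mod 7 is 4 (since 2·4 = 8 = 1·7 + 1), so t ≡ 4·1 = 4 ≡ 4 (mod 7).
    Then x = 6 + 9·4 = 42, valid modulo lcm(9, 7) = 63: x ≡ 42 (mod 63).
  Combine with x ≡ 2 (mod 4): since gcd(63, 4) = 1, we get a unique residue mod 252.
    Write x = 42 + 63·t and substitute into x ≡ 2 (mod 4): 63·t ≡ 2 − 42 = -40 (mod 4).
    Reduce coefficients mod 4: 3·t ≡ 0 (mod 4).
    The inverse of 3 mod 4 is 3 (since 3·3 = 9 = 2·4 + 1), so t ≡ 3·0 = 0 ≡ 0 (mod 4).
    Then x = 42 + 63·0 = 42, valid modulo lcm(63, 4) = 252: x ≡ 42 (mod 252).
Verify: 42 mod 9 = 6 ✓, 42 mod 7 = 0 ✓, 42 mod 4 = 2 ✓.

x ≡ 42 (mod 252).


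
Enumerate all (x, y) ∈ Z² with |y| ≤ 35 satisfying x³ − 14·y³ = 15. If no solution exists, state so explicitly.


The equation is x³ - 14y³ = 15. For fixed y, x³ = 14·y³ + 15, so a solution requires the RHS to be a perfect cube.
Strategy: iterate y from -35 to 35, compute RHS = 14·y³ + 15, and check whether it is a (positive or negative) perfect cube.
Check small values of y:
  y = 0: RHS = 15 is not a perfect cube.
  y = 1: RHS = 29 is not a perfect cube.
  y = -1: RHS = 1 = (1)³ ⇒ x = 1 works.
  y = 2: RHS = 127 is not a perfect cube.
  y = -2: RHS = -97 is not a perfect cube.
  y = 3: RHS = 393 is not a perfect cube.
  y = -3: RHS = -363 is not a perfect cube.
Continuing the search up to |y| = 35 finds no further solutions beyond those listed.
Collected solutions: (1, -1).

Solutions (with |y| ≤ 35): (1, -1).


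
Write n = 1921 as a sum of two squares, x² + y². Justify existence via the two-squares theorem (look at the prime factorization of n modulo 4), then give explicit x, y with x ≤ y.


Step 1: Factor n = 1921 = 17 · 113.
Step 2: Check the mod-4 condition on each prime factor: 17 ≡ 1 (mod 4), exponent 1; 113 ≡ 1 (mod 4), exponent 1.
All primes ≡ 3 (mod 4) appear to even exponent (or don't appear), so by the two-squares theorem n IS expressible as a sum of two squares.
Step 3: Build a representation. Here n = 17 · 113 is a product of primes ≡ 1 (mod 4). Each prime p ≡ 1 (mod 4) is itself a sum of two squares; find a² by testing p − a² for a perfect square:
  17: 17 − 1² = 16 = 4² ⇒ 17 = 1² + 4².
  113: 113 − 1² = 112, 113 − 2² = 109, 113 − 3² = 104, 113 − 4² = 97, 113 − 5² = 88, 113 − 6² = 77, 113 − 7² = 64 = 8² ⇒ 113 = 7² + 8².
  Combine using the Brahmagupta–Fibonacci identity (a² + b²)(c² + d²) = (ac − bd)² + (ad + bc)² = (ac + bd)² + (ad − bc)²:
  17 · 113 = 1921: from (1² + 4²)(7² + 8²), take (1·7 − 4·8, 1·8 + 4·7) = (7 − 32, 8 + 28) = (-25, 36); dropping signs (only squares matter) gives (25, 36); check 25² + 36² = 625 + 1296 = 1921 ✓.
Step 4: Order so x ≤ y and verify: 25² + 36² = 625 + 1296 = 1921 = n. ✓

n = 1921 = 25² + 36² (one valid representation with x ≤ y).


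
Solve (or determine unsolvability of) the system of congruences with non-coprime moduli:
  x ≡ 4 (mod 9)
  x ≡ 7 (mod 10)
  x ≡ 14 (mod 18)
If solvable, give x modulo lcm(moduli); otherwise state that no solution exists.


Moduli 9, 10, 18 are not pairwise coprime, so CRT works modulo lcm(m_i) when all pairwise compatibility conditions hold.
Pairwise compatibility: gcd(m_i, m_j) must divide a_i - a_j for every pair.
Merge one congruence at a time:
  Start: x ≡ 4 (mod 9).
  Combine with x ≡ 7 (mod 10): gcd(9, 10) = 1; 7 - 4 = 3, which IS divisible by 1, so compatible.
    Write x = 4 + 9·t and substitute into x ≡ 7 (mod 10): 9·t ≡ 7 − 4 = 3 (mod 10).
    The inverse of 9 mod 10 is 9 (since 9·9 = 81 = 8·10 + 1), so t ≡ 9·3 = 27 ≡ 7 (mod 10).
    Then x = 4 + 9·7 = 67, valid modulo lcm(9, 10) = 90: x ≡ 67 (mod 90).
  Combine with x ≡ 14 (mod 18): gcd(90, 18) = 18, and 14 - 67 = -53 is NOT divisible by 18.
    ⇒ system is inconsistent (no integer solution).

No solution (the system is inconsistent).


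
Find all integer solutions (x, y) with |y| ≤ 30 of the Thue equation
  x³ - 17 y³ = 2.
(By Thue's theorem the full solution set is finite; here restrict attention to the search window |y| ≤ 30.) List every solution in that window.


The equation is x³ - 17y³ = 2. For fixed y, x³ = 17·y³ + 2, so a solution requires the RHS to be a perfect cube.
Strategy: iterate y from -30 to 30, compute RHS = 17·y³ + 2, and check whether it is a (positive or negative) perfect cube.
Check small values of y:
  y = 0: RHS = 2 is not a perfect cube.
  y = 1: RHS = 19 is not a perfect cube.
  y = -1: RHS = -15 is not a perfect cube.
  y = 2: RHS = 138 is not a perfect cube.
  y = -2: RHS = -134 is not a perfect cube.
  y = 3: RHS = 461 is not a perfect cube.
  y = -3: RHS = -457 is not a perfect cube.
Continuing the search up to |y| = 30 finds no solutions either.
No (x, y) in the scanned range satisfies the equation.

No integer solutions with |y| ≤ 30.


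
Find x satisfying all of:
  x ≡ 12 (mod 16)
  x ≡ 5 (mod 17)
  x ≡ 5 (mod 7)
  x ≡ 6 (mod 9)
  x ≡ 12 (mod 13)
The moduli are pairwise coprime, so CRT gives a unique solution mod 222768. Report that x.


Product of moduli M = 16 · 17 · 7 · 9 · 13 = 222768.
Merge one congruence at a time:
  Start: x ≡ 12 (mod 16).
  Combine with x ≡ 5 (mod 17); new modulus lcm = 272.
    Write x = 12 + 16·t and substitute into x ≡ 5 (mod 17): 16·t ≡ 5 − 12 = -7 (mod 17).
    Reduce coefficients mod 17: 16·t ≡ 10 (mod 17).
    The inverse of 16 mod 17 is 16 (since 16·16 = 256 = 15·17 + 1), so t ≡ 16·10 = 160 ≡ 7 (mod 17).
    Then x = 12 + 16·7 = 124, valid modulo lcm(16, 17) = 272: x ≡ 124 (mod 272).
  Combine with x ≡ 5 (mod 7); new modulus lcm = 1904.
    Write x = 124 + 272·t and substitute into x ≡ 5 (mod 7): 272·t ≡ 5 − 124 = -119 (mod 7).
    Reduce coefficients mod 7: 6·t ≡ 0 (mod 7).
    The inverse of 6 mod 7 is 6 (since 6·6 = 36 = 5·7 + 1), so t ≡ 6·0 = 0 ≡ 0 (mod 7).
    Then x = 124 + 272·0 = 124, valid modulo lcm(272, 7) = 1904: x ≡ 124 (mod 1904).
  Combine with x ≡ 6 (mod 9); new modulus lcm = 17136.
    Write x = 124 + 1904·t and substitute into x ≡ 6 (mod 9): 1904·t ≡ 6 − 124 = -118 (mod 9).
    Reduce coefficients mod 9: 5·t ≡ 8 (mod 9).
    The inverse of 5 mod 9 is 2 (since 5·2 = 10 = 1·9 + 1), so t ≡ 2·8 = 16 ≡ 7 (mod 9).
    Then x = 124 + 1904·7 = 13452, valid modulo lcm(1904, 9) = 17136: x ≡ 13452 (mod 17136).
  Combine with x ≡ 12 (mod 13); new modulus lcm = 222768.
    Write x = 13452 + 17136·t and substitute into x ≡ 12 (mod 13): 17136·t ≡ 12 − 13452 = -13440 (mod 13).
    Reduce coefficients mod 13: 2·t ≡ 2 (mod 13).
    The inverse of 2 mod 13 is 7 (since 2·7 = 14 = 1·13 + 1), so t ≡ 7·2 = 14 ≡ 1 (mod 13).
    Then x = 13452 + 17136·1 = 30588, valid modulo lcm(17136, 13) = 222768: x ≡ 30588 (mod 222768).
Verify against each original: 30588 mod 16 = 12, 30588 mod 17 = 5, 30588 mod 7 = 5, 30588 mod 9 = 6, 30588 mod 13 = 12.

x ≡ 30588 (mod 222768).


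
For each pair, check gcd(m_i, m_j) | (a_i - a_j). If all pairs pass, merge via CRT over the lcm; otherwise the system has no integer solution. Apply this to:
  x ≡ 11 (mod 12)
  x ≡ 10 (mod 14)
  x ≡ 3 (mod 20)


Moduli 12, 14, 20 are not pairwise coprime, so CRT works modulo lcm(m_i) when all pairwise compatibility conditions hold.
Pairwise compatibility: gcd(m_i, m_j) must divide a_i - a_j for every pair.
Merge one congruence at a time:
  Start: x ≡ 11 (mod 12).
  Combine with x ≡ 10 (mod 14): gcd(12, 14) = 2, and 10 - 11 = -1 is NOT divisible by 2.
    ⇒ system is inconsistent (no integer solution).

No solution (the system is inconsistent).


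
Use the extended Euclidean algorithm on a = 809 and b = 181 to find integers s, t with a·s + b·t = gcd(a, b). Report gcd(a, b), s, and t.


Euclidean algorithm on (809, 181) — divide until remainder is 0:
  809 = 4 · 181 + 85
  181 = 2 · 85 + 11
  85 = 7 · 11 + 8
  11 = 1 · 8 + 3
  8 = 2 · 3 + 2
  3 = 1 · 2 + 1
  2 = 2 · 1 + 0
gcd(809, 181) = 1.
Track Bezout coefficients alongside the remainders: start with r₀ = 809 = a·1 + b·0 (s = 1, t = 0) and r₁ = 181 = a·0 + b·1 (s = 0, t = 1); each new remainder r_{k+1} = r_{k-1} − q_k·r_k inherits s_{k+1} = s_{k-1} − q_k·s_k, t_{k+1} = t_{k-1} − q_k·t_k, so r_k = a·s_k + b·t_k at every step:
  q = 4: r = 85, s = 1 − 4·0 = 1, t = 0 − 4·1 = -4  (check: 809·1 + 181·(-4) = 85)
  q = 2: r = 11, s = 0 − 2·1 = -2, t = 1 − 2·(-4) = 9  (check: 809·(-2) + 181·9 = 11)
  q = 7: r = 8, s = 1 − 7·(-2) = 15, t = -4 − 7·9 = -67  (check: 809·15 + 181·(-67) = 8)
  q = 1: r = 3, s = -2 − 1·15 = -17, t = 9 − 1·(-67) = 76  (check: 809·(-17) + 181·76 = 3)
  q = 2: r = 2, s = 15 − 2·(-17) = 49, t = -67 − 2·76 = -219  (check: 809·49 + 181·(-219) = 2)
  q = 1: r = 1, s = -17 − 1·49 = -66, t = 76 − 1·(-219) = 295  (check: 809·(-66) + 181·295 = 1)
The row with r = 1 (the gcd) gives the Bezout coefficients s = -66, t = 295.
Result: 809 · (-66) + 181 · (295) = 1.

gcd(809, 181) = 1; s = -66, t = 295 (check: 809·(-66) + 181·295 = 1).


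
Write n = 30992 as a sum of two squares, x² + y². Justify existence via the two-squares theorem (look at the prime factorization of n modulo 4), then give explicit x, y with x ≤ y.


Step 1: Factor n = 30992 = 2^4 · 13 · 149.
Step 2: Check the mod-4 condition on each prime factor: 2 = 2 (special); 13 ≡ 1 (mod 4), exponent 1; 149 ≡ 1 (mod 4), exponent 1.
All primes ≡ 3 (mod 4) appear to even exponent (or don't appear), so by the two-squares theorem n IS expressible as a sum of two squares.
Step 3: Build a representation. Group n = k² · m with k = 4 and m = 13 · 149 = 1937 (a product of primes ≡ 1 (mod 4)); a representation of m scales to one of n via (k·x)² + (k·y)² = k²(x² + y²). Each prime p ≡ 1 (mod 4) is itself a sum of two squares; find a² by testing p − a² for a perfect square:
  13: 13 − 1² = 12, 13 − 2² = 9 = 3² ⇒ 13 = 2² + 3².
  149: 149 − 1² = 148, 149 − 2² = 145, 149 − 3² = 140, 149 − 4² = 133, 149 − 5² = 124, 149 − 6² = 113, 149 − 7² = 100 = 10² ⇒ 149 = 7² + 10².
  Combine using the Brahmagupta–Fibonacci identity (a² + b²)(c² + d²) = (ac − bd)² + (ad + bc)² = (ac + bd)² + (ad − bc)²:
  13 · 149 = 1937: from (2² + 3²)(7² + 10²), take (2·7 − 3·10, 2·10 + 3·7) = (14 − 30, 20 + 21) = (-16, 41); dropping signs (only squares matter) gives (16, 41); check 16² + 41² = 256 + 1681 = 1937 ✓.
  Scale by k = 4: (4·16, 4·41) = (64, 164).
Step 4: Order so x ≤ y and verify: 64² + 164² = 4096 + 26896 = 30992 = n. ✓

n = 30992 = 64² + 164² (one valid representation with x ≤ y).


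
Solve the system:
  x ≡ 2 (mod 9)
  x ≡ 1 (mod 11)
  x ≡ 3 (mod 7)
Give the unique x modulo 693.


Moduli 9, 11, 7 are pairwise coprime; by CRT there is a unique solution modulo M = 9 · 11 · 7 = 693.
Solve pairwise, accumulating the modulus:
  Start with x ≡ 2 (mod 9).
  Combine with x ≡ 1 (mod 11): since gcd(9, 11) = 1, we get a unique residue mod 99.
    Write x = 2 + 9·t and substitute into x ≡ 1 (mod 11): 9·t ≡ 1 − 2 = -1 (mod 11).
    Reduce coefficients mod 11: 9·t ≡ 10 (mod 11).
    The inverse of 9 mod 11 is 5 (since 9·5 = 45 = 4·11 + 1), so t ≡ 5·10 = 50 ≡ 6 (mod 11).
    Then x = 2 + 9·6 = 56, valid modulo lcm(9, 11) = 99: x ≡ 56 (mod 99).
  Combine with x ≡ 3 (mod 7): since gcd(99, 7) = 1, we get a unique residue mod 693.
    Write x = 56 + 99·t and substitute into x ≡ 3 (mod 7): 99·t ≡ 3 − 56 = -53 (mod 7).
    Reduce coefficients mod 7: 1·t ≡ 3 (mod 7).
    So t ≡ 3 (mod 7).
    Then x = 56 + 99·3 = 353, valid modulo lcm(99, 7) = 693: x ≡ 353 (mod 693).
Verify: 353 mod 9 = 2 ✓, 353 mod 11 = 1 ✓, 353 mod 7 = 3 ✓.

x ≡ 353 (mod 693).


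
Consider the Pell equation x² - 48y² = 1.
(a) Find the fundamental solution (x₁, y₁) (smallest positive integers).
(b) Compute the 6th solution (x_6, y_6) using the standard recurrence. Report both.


Step 1: Find the fundamental solution (x₁, y₁) of x² - 48y² = 1.
  Expand √48 as a continued fraction. a₀ = ⌊√48⌋ = 6; iterate m_{k+1} = d_k·a_k − m_k, d_{k+1} = (48 − m_{k+1}²)/d_k, a_{k+1} = ⌊(a₀ + m_{k+1})/d_{k+1}⌋ (starting m₀ = 0, d₀ = 1), with convergents p_k = a_k·p_{k-1} + p_{k-2}, q_k = a_k·q_{k-1} + q_{k-2} (p₋₁ = 1, q₋₁ = 0):
  k = 0: a₀ = 6; p₀/q₀ = 6/1; p₀² − 48·q₀² = 36 − 48 = -12.
  k = 1: m = 6, d = 12, a = ⌊(6 + 6)/12⌋ = 1; p/q = (1·6 + 1)/(1·1 + 0) = 7/1; p² − 48·q² = 49 − 48 = 1.
  The first convergent with p² − 48·q² = 1 gives the fundamental solution (x₁, y₁) = (7, 1).
Step 2: Apply the recurrence (x_{n+1}, y_{n+1}) = (x₁x_n + 48y₁y_n, x₁y_n + y₁x_n) repeatedly.
  From (x_1, y_1) = (7, 1): x_2 = 7·7 + 48·1·1 = 97; y_2 = 7·1 + 1·7 = 14.
  From (x_2, y_2) = (97, 14): x_3 = 7·97 + 48·1·14 = 1351; y_3 = 7·14 + 1·97 = 195.
  From (x_3, y_3) = (1351, 195): x_4 = 7·1351 + 48·1·195 = 18817; y_4 = 7·195 + 1·1351 = 2716.
  From (x_4, y_4) = (18817, 2716): x_5 = 7·18817 + 48·1·2716 = 262087; y_5 = 7·2716 + 1·18817 = 37829.
  From (x_5, y_5) = (262087, 37829): x_6 = 7·262087 + 48·1·37829 = 3650401; y_6 = 7·37829 + 1·262087 = 526890.
Step 3: Verify x_6² - 48·y_6² = 13325427460801 - 13325427460800 = 1 (should be 1). ✓

(x_1, y_1) = (7, 1); (x_6, y_6) = (3650401, 526890).


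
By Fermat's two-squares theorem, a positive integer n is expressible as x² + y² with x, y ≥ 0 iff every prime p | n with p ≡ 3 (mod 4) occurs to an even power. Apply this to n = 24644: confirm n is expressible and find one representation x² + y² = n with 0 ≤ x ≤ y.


Step 1: Factor n = 24644 = 2^2 · 61 · 101.
Step 2: Check the mod-4 condition on each prime factor: 2 = 2 (special); 61 ≡ 1 (mod 4), exponent 1; 101 ≡ 1 (mod 4), exponent 1.
All primes ≡ 3 (mod 4) appear to even exponent (or don't appear), so by the two-squares theorem n IS expressible as a sum of two squares.
Step 3: Build a representation. Group n = k² · m with k = 2 and m = 61 · 101 = 6161 (a product of primes ≡ 1 (mod 4)); a representation of m scales to one of n via (k·x)² + (k·y)² = k²(x² + y²). Each prime p ≡ 1 (mod 4) is itself a sum of two squares; find a² by testing p − a² for a perfect square:
  61: 61 − 1² = 60, 61 − 2² = 57, 61 − 3² = 52, 61 − 4² = 45, 61 − 5² = 36 = 6² ⇒ 61 = 5² + 6².
  101: 101 − 1² = 100 = 10² ⇒ 101 = 1² + 10².
  Combine using the Brahmagupta–Fibonacci identity (a² + b²)(c² + d²) = (ac − bd)² + (ad + bc)² = (ac + bd)² + (ad − bc)²:
  61 · 101 = 6161: from (5² + 6²)(1² + 10²), take (5·1 − 6·10, 5·10 + 6·1) = (5 − 60, 50 + 6) = (-55, 56); dropping signs (only squares matter) gives (55, 56); check 55² + 56² = 3025 + 3136 = 6161 ✓.
  Scale by k = 2: (2·55, 2·56) = (110, 112).
Step 4: Order so x ≤ y and verify: 110² + 112² = 12100 + 12544 = 24644 = n. ✓

n = 24644 = 110² + 112² (one valid representation with x ≤ y).


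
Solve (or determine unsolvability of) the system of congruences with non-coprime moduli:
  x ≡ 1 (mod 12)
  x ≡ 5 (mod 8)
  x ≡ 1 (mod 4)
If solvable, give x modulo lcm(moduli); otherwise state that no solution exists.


Moduli 12, 8, 4 are not pairwise coprime, so CRT works modulo lcm(m_i) when all pairwise compatibility conditions hold.
Pairwise compatibility: gcd(m_i, m_j) must divide a_i - a_j for every pair.
Merge one congruence at a time:
  Start: x ≡ 1 (mod 12).
  Combine with x ≡ 5 (mod 8): gcd(12, 8) = 4; 5 - 1 = 4, which IS divisible by 4, so compatible.
    Write x = 1 + 12·t and substitute into x ≡ 5 (mod 8): 12·t ≡ 5 − 1 = 4 (mod 8).
    Divide the congruence (and modulus) by g = 4: 3·t ≡ 1 (mod 2).
    Reduce coefficients mod 2: 1·t ≡ 1 (mod 2).
    So t ≡ 1 (mod 2).
    Then x = 1 + 12·1 = 13, valid modulo lcm(12, 8) = 24: x ≡ 13 (mod 24).
  Combine with x ≡ 1 (mod 4): gcd(24, 4) = 4; 1 - 13 = -12, which IS divisible by 4, so compatible.
    Write x = 13 + 24·t and substitute into x ≡ 1 (mod 4): 24·t ≡ 1 − 13 = -12 (mod 4).
    Divide the congruence (and modulus) by g = 4: 6·t ≡ -3 (mod 1).
    Modulo 1 every t works; take t = 0.
    Then x = 13 + 24·0 = 13, valid modulo lcm(24, 4) = 24: x ≡ 13 (mod 24).
Verify: 13 mod 12 = 1, 13 mod 8 = 5, 13 mod 4 = 1.

x ≡ 13 (mod 24).


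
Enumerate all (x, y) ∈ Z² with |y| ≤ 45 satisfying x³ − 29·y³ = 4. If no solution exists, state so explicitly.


The equation is x³ - 29y³ = 4. For fixed y, x³ = 29·y³ + 4, so a solution requires the RHS to be a perfect cube.
Strategy: iterate y from -45 to 45, compute RHS = 29·y³ + 4, and check whether it is a (positive or negative) perfect cube.
Check small values of y:
  y = 0: RHS = 4 is not a perfect cube.
  y = 1: RHS = 33 is not a perfect cube.
  y = -1: RHS = -25 is not a perfect cube.
  y = 2: RHS = 236 is not a perfect cube.
  y = -2: RHS = -228 is not a perfect cube.
  y = 3: RHS = 787 is not a perfect cube.
  y = -3: RHS = -779 is not a perfect cube.
Continuing the search up to |y| = 45 finds no solutions either.
No (x, y) in the scanned range satisfies the equation.

No integer solutions with |y| ≤ 45.


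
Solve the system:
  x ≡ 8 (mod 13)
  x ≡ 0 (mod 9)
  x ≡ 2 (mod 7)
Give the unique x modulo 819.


Moduli 13, 9, 7 are pairwise coprime; by CRT there is a unique solution modulo M = 13 · 9 · 7 = 819.
Solve pairwise, accumulating the modulus:
  Start with x ≡ 8 (mod 13).
  Combine with x ≡ 0 (mod 9): since gcd(13, 9) = 1, we get a unique residue mod 117.
    Write x = 8 + 13·t and substitute into x ≡ 0 (mod 9): 13·t ≡ 0 − 8 = -8 (mod 9).
    Reduce coefficients mod 9: 4·t ≡ 1 (mod 9).
    The inverse of 4 mod 9 is 7 (since 4·7 = 28 = 3·9 + 1), so t ≡ 7·1 = 7 ≡ 7 (mod 9).
    Then x = 8 + 13·7 = 99, valid modulo lcm(13, 9) = 117: x ≡ 99 (mod 117).
  Combine with x ≡ 2 (mod 7): since gcd(117, 7) = 1, we get a unique residue mod 819.
    Write x = 99 + 117·t and substitute into x ≡ 2 (mod 7): 117·t ≡ 2 − 99 = -97 (mod 7).
    Reduce coefficients mod 7: 5·t ≡ 1 (mod 7).
    The inverse of 5 mod 7 is 3 (since 5·3 = 15 = 2·7 + 1), so t ≡ 3·1 = 3 ≡ 3 (mod 7).
    Then x = 99 + 117·3 = 450, valid modulo lcm(117, 7) = 819: x ≡ 450 (mod 819).
Verify: 450 mod 13 = 8 ✓, 450 mod 9 = 0 ✓, 450 mod 7 = 2 ✓.

x ≡ 450 (mod 819).


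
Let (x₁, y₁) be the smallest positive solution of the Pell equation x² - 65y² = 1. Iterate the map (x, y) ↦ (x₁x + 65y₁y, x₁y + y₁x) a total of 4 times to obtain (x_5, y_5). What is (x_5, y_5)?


Step 1: Find the fundamental solution (x₁, y₁) of x² - 65y² = 1.
  Expand √65 as a continued fraction. a₀ = ⌊√65⌋ = 8; iterate m_{k+1} = d_k·a_k − m_k, d_{k+1} = (65 − m_{k+1}²)/d_k, a_{k+1} = ⌊(a₀ + m_{k+1})/d_{k+1}⌋ (starting m₀ = 0, d₀ = 1), with convergents p_k = a_k·p_{k-1} + p_{k-2}, q_k = a_k·q_{k-1} + q_{k-2} (p₋₁ = 1, q₋₁ = 0):
  k = 0: a₀ = 8; p₀/q₀ = 8/1; p₀² − 65·q₀² = 64 − 65 = -1.
  k = 1: m = 8, d = 1, a = ⌊(8 + 8)/1⌋ = 16; p/q = (16·8 + 1)/(16·1 + 0) = 129/16; p² − 65·q² = 16641 − 16640 = 1.
  The first convergent with p² − 65·q² = 1 gives the fundamental solution (x₁, y₁) = (129, 16).
Step 2: Apply the recurrence (x_{n+1}, y_{n+1}) = (x₁x_n + 65y₁y_n, x₁y_n + y₁x_n) repeatedly.
  From (x_1, y_1) = (129, 16): x_2 = 129·129 + 65·16·16 = 33281; y_2 = 129·16 + 16·129 = 4128.
  From (x_2, y_2) = (33281, 4128): x_3 = 129·33281 + 65·16·4128 = 8586369; y_3 = 129·4128 + 16·33281 = 1065008.
  From (x_3, y_3) = (8586369, 1065008): x_4 = 129·8586369 + 65·16·1065008 = 2215249921; y_4 = 129·1065008 + 16·8586369 = 274767936.
  From (x_4, y_4) = (2215249921, 274767936): x_5 = 129·2215249921 + 65·16·274767936 = 571525893249; y_5 = 129·274767936 + 16·2215249921 = 70889062480.
Step 3: Verify x_5² - 65·y_5² = 326641846654067343776001 - 326641846654067343776000 = 1 (should be 1). ✓

(x_1, y_1) = (129, 16); (x_5, y_5) = (571525893249, 70889062480).


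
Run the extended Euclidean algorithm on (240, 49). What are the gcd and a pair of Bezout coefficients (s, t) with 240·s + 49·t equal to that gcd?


Euclidean algorithm on (240, 49) — divide until remainder is 0:
  240 = 4 · 49 + 44
  49 = 1 · 44 + 5
  44 = 8 · 5 + 4
  5 = 1 · 4 + 1
  4 = 4 · 1 + 0
gcd(240, 49) = 1.
Track Bezout coefficients alongside the remainders: start with r₀ = 240 = a·1 + b·0 (s = 1, t = 0) and r₁ = 49 = a·0 + b·1 (s = 0, t = 1); each new remainder r_{k+1} = r_{k-1} − q_k·r_k inherits s_{k+1} = s_{k-1} − q_k·s_k, t_{k+1} = t_{k-1} − q_k·t_k, so r_k = a·s_k + b·t_k at every step:
  q = 4: r = 44, s = 1 − 4·0 = 1, t = 0 − 4·1 = -4  (check: 240·1 + 49·(-4) = 44)
  q = 1: r = 5, s = 0 − 1·1 = -1, t = 1 − 1·(-4) = 5  (check: 240·(-1) + 49·5 = 5)
  q = 8: r = 4, s = 1 − 8·(-1) = 9, t = -4 − 8·5 = -44  (check: 240·9 + 49·(-44) = 4)
  q = 1: r = 1, s = -1 − 1·9 = -10, t = 5 − 1·(-44) = 49  (check: 240·(-10) + 49·49 = 1)
The row with r = 1 (the gcd) gives the Bezout coefficients s = -10, t = 49.
Result: 240 · (-10) + 49 · (49) = 1.

gcd(240, 49) = 1; s = -10, t = 49 (check: 240·(-10) + 49·49 = 1).


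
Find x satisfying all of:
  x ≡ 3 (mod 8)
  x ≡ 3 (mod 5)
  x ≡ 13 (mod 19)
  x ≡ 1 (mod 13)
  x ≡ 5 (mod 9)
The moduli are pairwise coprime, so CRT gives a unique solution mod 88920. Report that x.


Product of moduli M = 8 · 5 · 19 · 13 · 9 = 88920.
Merge one congruence at a time:
  Start: x ≡ 3 (mod 8).
  Combine with x ≡ 3 (mod 5); new modulus lcm = 40.
    Write x = 3 + 8·t and substitute into x ≡ 3 (mod 5): 8·t ≡ 3 − 3 = 0 (mod 5).
    Reduce coefficients mod 5: 3·t ≡ 0 (mod 5).
    The inverse of 3 mod 5 is 2 (since 3·2 = 6 = 1·5 + 1), so t ≡ 2·0 = 0 ≡ 0 (mod 5).
    Then x = 3 + 8·0 = 3, valid modulo lcm(8, 5) = 40: x ≡ 3 (mod 40).
  Combine with x ≡ 13 (mod 19); new modulus lcm = 760.
    Write x = 3 + 40·t and substitute into x ≡ 13 (mod 19): 40·t ≡ 13 − 3 = 10 (mod 19).
    Reduce coefficients mod 19: 2·t ≡ 10 (mod 19).
    The inverse of 2 mod 19 is 10 (since 2·10 = 20 = 1·19 + 1), so t ≡ 10·10 = 100 ≡ 5 (mod 19).
    Then x = 3 + 40·5 = 203, valid modulo lcm(40, 19) = 760: x ≡ 203 (mod 760).
  Combine with x ≡ 1 (mod 13); new modulus lcm = 9880.
    Write x = 203 + 760·t and substitute into x ≡ 1 (mod 13): 760·t ≡ 1 − 203 = -202 (mod 13).
    Reduce coefficients mod 13: 6·t ≡ 6 (mod 13).
    The inverse of 6 mod 13 is 11 (since 6·11 = 66 = 5·13 + 1), so t ≡ 11·6 = 66 ≡ 1 (mod 13).
    Then x = 203 + 760·1 = 963, valid modulo lcm(760, 13) = 9880: x ≡ 963 (mod 9880).
  Combine with x ≡ 5 (mod 9); new modulus lcm = 88920.
    Write x = 963 + 9880·t and substitute into x ≡ 5 (mod 9): 9880·t ≡ 5 − 963 = -958 (mod 9).
    Reduce coefficients mod 9: 7·t ≡ 5 (mod 9).
    The inverse of 7 mod 9 is 4 (since 7·4 = 28 = 3·9 + 1), so t ≡ 4·5 = 20 ≡ 2 (mod 9).
    Then x = 963 + 9880·2 = 20723, valid modulo lcm(9880, 9) = 88920: x ≡ 20723 (mod 88920).
Verify against each original: 20723 mod 8 = 3, 20723 mod 5 = 3, 20723 mod 19 = 13, 20723 mod 13 = 1, 20723 mod 9 = 5.

x ≡ 20723 (mod 88920).


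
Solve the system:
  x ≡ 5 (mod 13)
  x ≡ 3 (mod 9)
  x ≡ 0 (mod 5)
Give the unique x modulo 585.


Moduli 13, 9, 5 are pairwise coprime; by CRT there is a unique solution modulo M = 13 · 9 · 5 = 585.
Solve pairwise, accumulating the modulus:
  Start with x ≡ 5 (mod 13).
  Combine with x ≡ 3 (mod 9): since gcd(13, 9) = 1, we get a unique residue mod 117.
    Write x = 5 + 13·t and substitute into x ≡ 3 (mod 9): 13·t ≡ 3 − 5 = -2 (mod 9).
    Reduce coefficients mod 9: 4·t ≡ 7 (mod 9).
    The inverse of 4 mod 9 is 7 (since 4·7 = 28 = 3·9 + 1), so t ≡ 7·7 = 49 ≡ 4 (mod 9).
    Then x = 5 + 13·4 = 57, valid modulo lcm(13, 9) = 117: x ≡ 57 (mod 117).
  Combine with x ≡ 0 (mod 5): since gcd(117, 5) = 1, we get a unique residue mod 585.
    Write x = 57 + 117·t and substitute into x ≡ 0 (mod 5): 117·t ≡ 0 − 57 = -57 (mod 5).
    Reduce coefficients mod 5: 2·t ≡ 3 (mod 5).
    The inverse of 2 mod 5 is 3 (since 2·3 = 6 = 1·5 + 1), so t ≡ 3·3 = 9 ≡ 4 (mod 5).
    Then x = 57 + 117·4 = 525, valid modulo lcm(117, 5) = 585: x ≡ 525 (mod 585).
Verify: 525 mod 13 = 5 ✓, 525 mod 9 = 3 ✓, 525 mod 5 = 0 ✓.

x ≡ 525 (mod 585).


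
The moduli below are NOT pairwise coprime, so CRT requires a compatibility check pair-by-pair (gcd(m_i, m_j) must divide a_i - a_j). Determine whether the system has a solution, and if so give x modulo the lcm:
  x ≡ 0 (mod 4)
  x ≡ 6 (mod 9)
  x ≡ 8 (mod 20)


Moduli 4, 9, 20 are not pairwise coprime, so CRT works modulo lcm(m_i) when all pairwise compatibility conditions hold.
Pairwise compatibility: gcd(m_i, m_j) must divide a_i - a_j for every pair.
Merge one congruence at a time:
  Start: x ≡ 0 (mod 4).
  Combine with x ≡ 6 (mod 9): gcd(4, 9) = 1; 6 - 0 = 6, which IS divisible by 1, so compatible.
    Write x = 0 + 4·t and substitute into x ≡ 6 (mod 9): 4·t ≡ 6 − 0 = 6 (mod 9).
    The inverse of 4 mod 9 is 7 (since 4·7 = 28 = 3·9 + 1), so t ≡ 7·6 = 42 ≡ 6 (mod 9).
    Then x = 0 + 4·6 = 24, valid modulo lcm(4, 9) = 36: x ≡ 24 (mod 36).
  Combine with x ≡ 8 (mod 20): gcd(36, 20) = 4; 8 - 24 = -16, which IS divisible by 4, so compatible.
    Write x = 24 + 36·t and substitute into x ≡ 8 (mod 20): 36·t ≡ 8 − 24 = -16 (mod 20).
    Divide the congruence (and modulus) by g = 4: 9·t ≡ -4 (mod 5).
    Reduce coefficients mod 5: 4·t ≡ 1 (mod 5).
    The inverse of 4 mod 5 is 4 (since 4·4 = 16 = 3·5 + 1), so t ≡ 4·1 = 4 ≡ 4 (mod 5).
    Then x = 24 + 36·4 = 168, valid modulo lcm(36, 20) = 180: x ≡ 168 (mod 180).
Verify: 168 mod 4 = 0, 168 mod 9 = 6, 168 mod 20 = 8.

x ≡ 168 (mod 180).


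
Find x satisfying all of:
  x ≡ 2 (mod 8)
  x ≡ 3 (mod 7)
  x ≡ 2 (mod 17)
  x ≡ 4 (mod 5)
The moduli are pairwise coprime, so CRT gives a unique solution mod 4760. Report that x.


Product of moduli M = 8 · 7 · 17 · 5 = 4760.
Merge one congruence at a time:
  Start: x ≡ 2 (mod 8).
  Combine with x ≡ 3 (mod 7); new modulus lcm = 56.
    Write x = 2 + 8·t and substitute into x ≡ 3 (mod 7): 8·t ≡ 3 − 2 = 1 (mod 7).
    Reduce coefficients mod 7: 1·t ≡ 1 (mod 7).
    So t ≡ 1 (mod 7).
    Then x = 2 + 8·1 = 10, valid modulo lcm(8, 7) = 56: x ≡ 10 (mod 56).
  Combine with x ≡ 2 (mod 17); new modulus lcm = 952.
    Write x = 10 + 56·t and substitute into x ≡ 2 (mod 17): 56·t ≡ 2 − 10 = -8 (mod 17).
    Reduce coefficients mod 17: 5·t ≡ 9 (mod 17).
    The inverse of 5 mod 17 is 7 (since 5·7 = 35 = 2·17 + 1), so t ≡ 7·9 = 63 ≡ 12 (mod 17).
    Then x = 10 + 56·12 = 682, valid modulo lcm(56, 17) = 952: x ≡ 682 (mod 952).
  Combine with x ≡ 4 (mod 5); new modulus lcm = 4760.
    Write x = 682 + 952·t and substitute into x ≡ 4 (mod 5): 952·t ≡ 4 − 682 = -678 (mod 5).
    Reduce coefficients mod 5: 2·t ≡ 2 (mod 5).
    The inverse of 2 mod 5 is 3 (since 2·3 = 6 = 1·5 + 1), so t ≡ 3·2 = 6 ≡ 1 (mod 5).
    Then x = 682 + 952·1 = 1634, valid modulo lcm(952, 5) = 4760: x ≡ 1634 (mod 4760).
Verify against each original: 1634 mod 8 = 2, 1634 mod 7 = 3, 1634 mod 17 = 2, 1634 mod 5 = 4.

x ≡ 1634 (mod 4760).


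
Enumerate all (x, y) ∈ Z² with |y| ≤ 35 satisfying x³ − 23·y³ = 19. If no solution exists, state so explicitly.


The equation is x³ - 23y³ = 19. For fixed y, x³ = 23·y³ + 19, so a solution requires the RHS to be a perfect cube.
Strategy: iterate y from -35 to 35, compute RHS = 23·y³ + 19, and check whether it is a (positive or negative) perfect cube.
Check small values of y:
  y = 0: RHS = 19 is not a perfect cube.
  y = 1: RHS = 42 is not a perfect cube.
  y = -1: RHS = -4 is not a perfect cube.
  y = 2: RHS = 203 is not a perfect cube.
  y = -2: RHS = -165 is not a perfect cube.
  y = 3: RHS = 640 is not a perfect cube.
  y = -3: RHS = -602 is not a perfect cube.
Continuing the search up to |y| = 35 finds no solutions either.
No (x, y) in the scanned range satisfies the equation.

No integer solutions with |y| ≤ 35.


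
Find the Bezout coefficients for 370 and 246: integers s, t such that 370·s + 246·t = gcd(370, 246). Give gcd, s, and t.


Euclidean algorithm on (370, 246) — divide until remainder is 0:
  370 = 1 · 246 + 124
  246 = 1 · 124 + 122
  124 = 1 · 122 + 2
  122 = 61 · 2 + 0
gcd(370, 246) = 2.
Track Bezout coefficients alongside the remainders: start with r₀ = 370 = a·1 + b·0 (s = 1, t = 0) and r₁ = 246 = a·0 + b·1 (s = 0, t = 1); each new remainder r_{k+1} = r_{k-1} − q_k·r_k inherits s_{k+1} = s_{k-1} − q_k·s_k, t_{k+1} = t_{k-1} − q_k·t_k, so r_k = a·s_k + b·t_k at every step:
  q = 1: r = 124, s = 1 − 1·0 = 1, t = 0 − 1·1 = -1  (check: 370·1 + 246·(-1) = 124)
  q = 1: r = 122, s = 0 − 1·1 = -1, t = 1 − 1·(-1) = 2  (check: 370·(-1) + 246·2 = 122)
  q = 1: r = 2, s = 1 − 1·(-1) = 2, t = -1 − 1·2 = -3  (check: 370·2 + 246·(-3) = 2)
The row with r = 2 (the gcd) gives the Bezout coefficients s = 2, t = -3.
Result: 370 · (2) + 246 · (-3) = 2.

gcd(370, 246) = 2; s = 2, t = -3 (check: 370·2 + 246·(-3) = 2).


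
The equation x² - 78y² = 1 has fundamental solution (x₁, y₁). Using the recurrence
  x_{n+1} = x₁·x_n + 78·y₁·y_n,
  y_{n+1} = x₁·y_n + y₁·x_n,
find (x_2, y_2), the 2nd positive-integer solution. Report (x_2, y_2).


Step 1: Find the fundamental solution (x₁, y₁) of x² - 78y² = 1.
  Expand √78 as a continued fraction. a₀ = ⌊√78⌋ = 8; iterate m_{k+1} = d_k·a_k − m_k, d_{k+1} = (78 − m_{k+1}²)/d_k, a_{k+1} = ⌊(a₀ + m_{k+1})/d_{k+1}⌋ (starting m₀ = 0, d₀ = 1), with convergents p_k = a_k·p_{k-1} + p_{k-2}, q_k = a_k·q_{k-1} + q_{k-2} (p₋₁ = 1, q₋₁ = 0):
  k = 0: a₀ = 8; p₀/q₀ = 8/1; p₀² − 78·q₀² = 64 − 78 = -14.
  k = 1: m = 8, d = 14, a = ⌊(8 + 8)/14⌋ = 1; p/q = (1·8 + 1)/(1·1 + 0) = 9/1; p² − 78·q² = 81 − 78 = 3.
  k = 2: m = 6, d = 3, a = ⌊(8 + 6)/3⌋ = 4; p/q = (4·9 + 8)/(4·1 + 1) = 44/5; p² − 78·q² = 1936 − 1950 = -14.
  k = 3: m = 6, d = 14, a = ⌊(8 + 6)/14⌋ = 1; p/q = (1·44 + 9)/(1·5 + 1) = 53/6; p² − 78·q² = 2809 − 2808 = 1.
  The first convergent with p² − 78·q² = 1 gives the fundamental solution (x₁, y₁) = (53, 6).
Step 2: Apply the recurrence (x_{n+1}, y_{n+1}) = (x₁x_n + 78y₁y_n, x₁y_n + y₁x_n) repeatedly.
  From (x_1, y_1) = (53, 6): x_2 = 53·53 + 78·6·6 = 5617; y_2 = 53·6 + 6·53 = 636.
Step 3: Verify x_2² - 78·y_2² = 31550689 - 31550688 = 1 (should be 1). ✓

(x_1, y_1) = (53, 6); (x_2, y_2) = (5617, 636).


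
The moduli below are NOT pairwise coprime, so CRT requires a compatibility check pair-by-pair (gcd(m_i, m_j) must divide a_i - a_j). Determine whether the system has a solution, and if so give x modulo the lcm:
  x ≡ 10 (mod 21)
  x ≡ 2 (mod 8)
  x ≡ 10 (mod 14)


Moduli 21, 8, 14 are not pairwise coprime, so CRT works modulo lcm(m_i) when all pairwise compatibility conditions hold.
Pairwise compatibility: gcd(m_i, m_j) must divide a_i - a_j for every pair.
Merge one congruence at a time:
  Start: x ≡ 10 (mod 21).
  Combine with x ≡ 2 (mod 8): gcd(21, 8) = 1; 2 - 10 = -8, which IS divisible by 1, so compatible.
    Write x = 10 + 21·t and substitute into x ≡ 2 (mod 8): 21·t ≡ 2 − 10 = -8 (mod 8).
    Reduce coefficients mod 8: 5·t ≡ 0 (mod 8).
    The inverse of 5 mod 8 is 5 (since 5·5 = 25 = 3·8 + 1), so t ≡ 5·0 = 0 ≡ 0 (mod 8).
    Then x = 10 + 21·0 = 10, valid modulo lcm(21, 8) = 168: x ≡ 10 (mod 168).
  Combine with x ≡ 10 (mod 14): gcd(168, 14) = 14; 10 - 10 = 0, which IS divisible by 14, so compatible.
    Write x = 10 + 168·t and substitute into x ≡ 10 (mod 14): 168·t ≡ 10 − 10 = 0 (mod 14).
    Divide the congruence (and modulus) by g = 14: 12·t ≡ 0 (mod 1).
    Modulo 1 every t works; take t = 0.
    Then x = 10 + 168·0 = 10, valid modulo lcm(168, 14) = 168: x ≡ 10 (mod 168).
Verify: 10 mod 21 = 10, 10 mod 8 = 2, 10 mod 14 = 10.

x ≡ 10 (mod 168).


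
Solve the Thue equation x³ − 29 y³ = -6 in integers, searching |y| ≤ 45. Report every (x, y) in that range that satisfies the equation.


The equation is x³ - 29y³ = -6. For fixed y, x³ = 29·y³ − 6, so a solution requires the RHS to be a perfect cube.
Strategy: iterate y from -45 to 45, compute RHS = 29·y³ − 6, and check whether it is a (positive or negative) perfect cube.
Check small values of y:
  y = 0: RHS = -6 is not a perfect cube.
  y = 1: RHS = 23 is not a perfect cube.
  y = -1: RHS = -35 is not a perfect cube.
  y = 2: RHS = 226 is not a perfect cube.
  y = -2: RHS = -238 is not a perfect cube.
  y = 3: RHS = 777 is not a perfect cube.
  y = -3: RHS = -789 is not a perfect cube.
Continuing the search up to |y| = 45 finds no solutions either.
No (x, y) in the scanned range satisfies the equation.

No integer solutions with |y| ≤ 45.


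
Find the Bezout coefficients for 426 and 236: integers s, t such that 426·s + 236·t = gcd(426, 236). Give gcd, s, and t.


Euclidean algorithm on (426, 236) — divide until remainder is 0:
  426 = 1 · 236 + 190
  236 = 1 · 190 + 46
  190 = 4 · 46 + 6
  46 = 7 · 6 + 4
  6 = 1 · 4 + 2
  4 = 2 · 2 + 0
gcd(426, 236) = 2.
Track Bezout coefficients alongside the remainders: start with r₀ = 426 = a·1 + b·0 (s = 1, t = 0) and r₁ = 236 = a·0 + b·1 (s = 0, t = 1); each new remainder r_{k+1} = r_{k-1} − q_k·r_k inherits s_{k+1} = s_{k-1} − q_k·s_k, t_{k+1} = t_{k-1} − q_k·t_k, so r_k = a·s_k + b·t_k at every step:
  q = 1: r = 190, s = 1 − 1·0 = 1, t = 0 − 1·1 = -1  (check: 426·1 + 236·(-1) = 190)
  q = 1: r = 46, s = 0 − 1·1 = -1, t = 1 − 1·(-1) = 2  (check: 426·(-1) + 236·2 = 46)
  q = 4: r = 6, s = 1 − 4·(-1) = 5, t = -1 − 4·2 = -9  (check: 426·5 + 236·(-9) = 6)
  q = 7: r = 4, s = -1 − 7·5 = -36, t = 2 − 7·(-9) = 65  (check: 426·(-36) + 236·65 = 4)
  q = 1: r = 2, s = 5 − 1·(-36) = 41, t = -9 − 1·65 = -74  (check: 426·41 + 236·(-74) = 2)
The row with r = 2 (the gcd) gives the Bezout coefficients s = 41, t = -74.
Result: 426 · (41) + 236 · (-74) = 2.

gcd(426, 236) = 2; s = 41, t = -74 (check: 426·41 + 236·(-74) = 2).


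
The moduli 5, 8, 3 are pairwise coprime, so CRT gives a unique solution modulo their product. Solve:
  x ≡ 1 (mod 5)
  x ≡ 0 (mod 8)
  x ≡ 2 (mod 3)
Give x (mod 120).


Moduli 5, 8, 3 are pairwise coprime; by CRT there is a unique solution modulo M = 5 · 8 · 3 = 120.
Solve pairwise, accumulating the modulus:
  Start with x ≡ 1 (mod 5).
  Combine with x ≡ 0 (mod 8): since gcd(5, 8) = 1, we get a unique residue mod 40.
    Write x = 1 + 5·t and substitute into x ≡ 0 (mod 8): 5·t ≡ 0 − 1 = -1 (mod 8).
    Reduce coefficients mod 8: 5·t ≡ 7 (mod 8).
    The inverse of 5 mod 8 is 5 (since 5·5 = 25 = 3·8 + 1), so t ≡ 5·7 = 35 ≡ 3 (mod 8).
    Then x = 1 + 5·3 = 16, valid modulo lcm(5, 8) = 40: x ≡ 16 (mod 40).
  Combine with x ≡ 2 (mod 3): since gcd(40, 3) = 1, we get a unique residue mod 120.
    Write x = 16 + 40·t and substitute into x ≡ 2 (mod 3): 40·t ≡ 2 − 16 = -14 (mod 3).
    Reduce coefficients mod 3: 1·t ≡ 1 (mod 3).
    So t ≡ 1 (mod 3).
    Then x = 16 + 40·1 = 56, valid modulo lcm(40, 3) = 120: x ≡ 56 (mod 120).
Verify: 56 mod 5 = 1 ✓, 56 mod 8 = 0 ✓, 56 mod 3 = 2 ✓.

x ≡ 56 (mod 120).


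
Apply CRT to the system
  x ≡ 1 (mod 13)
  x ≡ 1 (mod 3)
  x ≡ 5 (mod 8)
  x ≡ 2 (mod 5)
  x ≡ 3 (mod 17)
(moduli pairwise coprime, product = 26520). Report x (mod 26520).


Product of moduli M = 13 · 3 · 8 · 5 · 17 = 26520.
Merge one congruence at a time:
  Start: x ≡ 1 (mod 13).
  Combine with x ≡ 1 (mod 3); new modulus lcm = 39.
    Write x = 1 + 13·t and substitute into x ≡ 1 (mod 3): 13·t ≡ 1 − 1 = 0 (mod 3).
    Reduce coefficients mod 3: 1·t ≡ 0 (mod 3).
    So t ≡ 0 (mod 3).
    Then x = 1 + 13·0 = 1, valid modulo lcm(13, 3) = 39: x ≡ 1 (mod 39).
  Combine with x ≡ 5 (mod 8); new modulus lcm = 312.
    Write x = 1 + 39·t and substitute into x ≡ 5 (mod 8): 39·t ≡ 5 − 1 = 4 (mod 8).
    Reduce coefficients mod 8: 7·t ≡ 4 (mod 8).
    The inverse of 7 mod 8 is 7 (since 7·7 = 49 = 6·8 + 1), so t ≡ 7·4 = 28 ≡ 4 (mod 8).
    Then x = 1 + 39·4 = 157, valid modulo lcm(39, 8) = 312: x ≡ 157 (mod 312).
  Combine with x ≡ 2 (mod 5); new modulus lcm = 1560.
    Write x = 157 + 312·t and substitute into x ≡ 2 (mod 5): 312·t ≡ 2 − 157 = -155 (mod 5).
    Reduce coefficients mod 5: 2·t ≡ 0 (mod 5).
    The inverse of 2 mod 5 is 3 (since 2·3 = 6 = 1·5 + 1), so t ≡ 3·0 = 0 ≡ 0 (mod 5).
    Then x = 157 + 312·0 = 157, valid modulo lcm(312, 5) = 1560: x ≡ 157 (mod 1560).
  Combine with x ≡ 3 (mod 17); new modulus lcm = 26520.
    Write x = 157 + 1560·t and substitute into x ≡ 3 (mod 17): 1560·t ≡ 3 − 157 = -154 (mod 17).
    Reduce coefficients mod 17: 13·t ≡ 16 (mod 17).
    The inverse of 13 mod 17 is 4 (since 13·4 = 52 = 3·17 + 1), so t ≡ 4·16 = 64 ≡ 13 (mod 17).
    Then x = 157 + 1560·13 = 20437, valid modulo lcm(1560, 17) = 26520: x ≡ 20437 (mod 26520).
Verify against each original: 20437 mod 13 = 1, 20437 mod 3 = 1, 20437 mod 8 = 5, 20437 mod 5 = 2, 20437 mod 17 = 3.

x ≡ 20437 (mod 26520).
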